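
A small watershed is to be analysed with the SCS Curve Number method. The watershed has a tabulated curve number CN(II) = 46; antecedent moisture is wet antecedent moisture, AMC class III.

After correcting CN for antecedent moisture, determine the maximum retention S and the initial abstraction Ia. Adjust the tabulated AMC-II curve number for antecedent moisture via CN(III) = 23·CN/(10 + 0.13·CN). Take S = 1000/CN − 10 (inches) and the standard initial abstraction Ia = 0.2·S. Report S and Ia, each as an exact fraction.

S = 2700/529 in ≈ 5.104 in; Ia = 540/529 in ≈ 1.021 in

CN(III) from CN(II)=46: (23·46)/(10 + 0.13·46) = 52900/799 ≈ 66.208
S = 1000/(52900/799) − 10 = 2700/529 in ≈ 5.104 in
Ia = 0.2S: 0.2·5.104 = 1.021 in (exactly 540/529)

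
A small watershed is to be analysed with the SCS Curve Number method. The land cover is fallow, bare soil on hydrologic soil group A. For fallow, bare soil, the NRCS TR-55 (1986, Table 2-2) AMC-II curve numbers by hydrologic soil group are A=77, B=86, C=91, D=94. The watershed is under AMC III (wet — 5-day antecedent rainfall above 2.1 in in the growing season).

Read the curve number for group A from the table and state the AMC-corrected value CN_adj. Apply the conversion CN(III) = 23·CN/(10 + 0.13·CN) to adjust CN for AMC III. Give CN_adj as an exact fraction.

NRCS table: fallow, bare soil, soil group A → CN(II) = 77
Wet (AMC III): CN(III) = 23·77/(10 + 0.13·77) = 1771/(2001/100) = 7700/87 ≈ 88.506

CN_adj = 7700/87 ≈ 88.506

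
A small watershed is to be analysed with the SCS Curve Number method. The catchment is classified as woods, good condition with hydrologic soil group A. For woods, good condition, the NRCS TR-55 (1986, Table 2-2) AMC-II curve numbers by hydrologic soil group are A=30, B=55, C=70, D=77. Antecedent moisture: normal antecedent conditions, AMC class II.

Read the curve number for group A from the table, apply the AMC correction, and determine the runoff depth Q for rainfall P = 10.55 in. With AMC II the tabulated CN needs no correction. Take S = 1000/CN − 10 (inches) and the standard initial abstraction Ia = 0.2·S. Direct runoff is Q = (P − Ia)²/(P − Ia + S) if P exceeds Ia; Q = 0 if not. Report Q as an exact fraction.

Q = 124609/105180 in ≈ 1.185 in

NRCS table: woods, good condition, soil group A → CN(II) = 30
Average conditions: CN = 30 (no AMC adjustment).
Retention S: 1000/CN − 10 with CN=30.000 → S = 70/3 ≈ 23.333 in
Ia = 0.2·(70/3) = 14/3 in ≈ 4.667 in
Since P=10.550 > Ia=4.667: effective rainfall P−Ia = 353/60 in
Q = (353/60)²/((353/60) + 70/3) = (124609/3600)/(1753/60) = 124609/105180 in ≈ 1.185 in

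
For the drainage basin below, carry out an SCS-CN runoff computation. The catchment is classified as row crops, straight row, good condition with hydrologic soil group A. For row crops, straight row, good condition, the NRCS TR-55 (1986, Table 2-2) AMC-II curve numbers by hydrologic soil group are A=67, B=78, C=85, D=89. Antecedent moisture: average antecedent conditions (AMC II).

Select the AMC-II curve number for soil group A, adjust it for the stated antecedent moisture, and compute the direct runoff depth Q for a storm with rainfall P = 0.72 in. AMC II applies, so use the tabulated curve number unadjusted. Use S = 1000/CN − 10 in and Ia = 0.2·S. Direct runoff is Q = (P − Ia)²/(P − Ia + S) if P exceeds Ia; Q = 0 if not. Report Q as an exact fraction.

Q = 0 in ≈ 0.000 in

NRCS table: row crops, straight row, good condition, soil group A → CN(II) = 67
CN(II) = 67; AMC II needs no correction.
S = 1000/67 − 10 = 330/67 in ≈ 4.925 in
Initial abstraction Ia = S/5 = (330/67)/5 = 66/67 ≈ 0.985 in
P = 0.720 ≤ Ia = 0.985 in: entire storm abstracted, Q = 0.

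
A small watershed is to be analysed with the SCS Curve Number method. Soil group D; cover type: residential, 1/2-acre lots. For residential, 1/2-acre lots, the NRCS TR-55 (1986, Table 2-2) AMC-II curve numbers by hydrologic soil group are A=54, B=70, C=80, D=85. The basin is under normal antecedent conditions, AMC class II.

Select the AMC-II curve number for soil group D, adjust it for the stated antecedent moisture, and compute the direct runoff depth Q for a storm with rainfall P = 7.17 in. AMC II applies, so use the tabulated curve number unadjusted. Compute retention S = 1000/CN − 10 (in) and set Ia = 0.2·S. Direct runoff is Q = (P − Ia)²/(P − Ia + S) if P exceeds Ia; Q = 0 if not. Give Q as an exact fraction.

Q = 14922769/2755700 in ≈ 5.415 in

NRCS table: residential, 1/2-acre lots, soil group D → CN(II) = 85
AMC II — tabulated CN = 85 applies directly.
S = 1000/85 − 10 = 30/17 in ≈ 1.765 in
Ia = 0.2S: 0.2·1.765 = 0.353 in (exactly 6/17)
P − Ia = 7.170 − 0.353 = 11589/1700 ≈ 6.817 in (> 0, runoff occurs)
Q = (11589/1700)²/((11589/1700) + 30/17) = (134304921/2890000)/(14589/1700) = 14922769/2755700 in ≈ 5.415 in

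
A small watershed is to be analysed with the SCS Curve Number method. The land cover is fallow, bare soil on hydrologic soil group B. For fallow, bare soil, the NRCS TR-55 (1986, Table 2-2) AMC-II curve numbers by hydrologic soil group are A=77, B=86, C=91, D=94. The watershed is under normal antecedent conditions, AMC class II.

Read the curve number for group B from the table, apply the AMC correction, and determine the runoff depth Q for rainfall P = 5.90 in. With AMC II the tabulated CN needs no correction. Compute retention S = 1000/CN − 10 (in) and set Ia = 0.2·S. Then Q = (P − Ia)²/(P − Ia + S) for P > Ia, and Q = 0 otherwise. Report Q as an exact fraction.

Q = 5745609/1331710 in ≈ 4.314 in

NRCS table: fallow, bare soil, soil group B → CN(II) = 86
CN(II) = 86; AMC II needs no correction.
Max retention: S = 1000/86 − 10 = 70/43 in (≈ 1.628 in)
Ia = 0.2·(70/43) = 14/43 in ≈ 0.326 in
Since P=5.900 > Ia=0.326: effective rainfall P−Ia = 2397/430 in
Q: (2397/430)² ÷ (3097/430) = 5745609/1331710 in (≈ 4.314 in)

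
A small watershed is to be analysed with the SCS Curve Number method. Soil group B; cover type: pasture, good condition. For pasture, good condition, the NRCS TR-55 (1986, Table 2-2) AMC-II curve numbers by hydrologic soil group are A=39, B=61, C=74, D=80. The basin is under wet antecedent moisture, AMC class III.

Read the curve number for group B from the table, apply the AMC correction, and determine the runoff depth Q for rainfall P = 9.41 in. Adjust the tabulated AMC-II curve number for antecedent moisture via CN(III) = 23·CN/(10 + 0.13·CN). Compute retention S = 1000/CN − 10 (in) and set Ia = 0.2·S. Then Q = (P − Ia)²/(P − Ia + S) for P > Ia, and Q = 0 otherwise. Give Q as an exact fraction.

NRCS table: pasture, good condition, soil group B → CN(II) = 61
CN(III) from CN(II)=61: (23·61)/(10 + 0.13·61) = 140300/1793 ≈ 78.249
Max retention: S = 1000/(140300/1793) − 10 = 3900/1403 in (≈ 2.780 in)
Ia = 0.2·(3900/1403) = 780/1403 in ≈ 0.556 in
P − Ia = 9.410 − 0.556 = 1242223/140300 ≈ 8.854 in (> 0, runoff occurs)
Q: (1242223/140300)² ÷ (1632223/140300) = 1543117981729/229000886900 in (≈ 6.738 in)

Q = 1543117981729/229000886900 in ≈ 6.738 in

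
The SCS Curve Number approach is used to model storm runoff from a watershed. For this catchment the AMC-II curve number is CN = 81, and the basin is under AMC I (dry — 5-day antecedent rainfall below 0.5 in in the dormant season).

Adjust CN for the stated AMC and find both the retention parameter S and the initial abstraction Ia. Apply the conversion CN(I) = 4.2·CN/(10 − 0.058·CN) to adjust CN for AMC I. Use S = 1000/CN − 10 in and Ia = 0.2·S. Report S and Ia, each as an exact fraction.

Adjust CN=81 to AMC I: 4.2·81/(10 − 0.058·81) → (1701/5) ÷ (2651/500) = 170100/2651 ≈ 64.164
S = 1000/(170100/2651) − 10 = 9500/1701 in ≈ 5.585 in
Ia = 0.2S: 0.2·5.585 = 1.117 in (exactly 1900/1701)

S = 9500/1701 in ≈ 5.585 in; Ia = 1900/1701 in ≈ 1.117 in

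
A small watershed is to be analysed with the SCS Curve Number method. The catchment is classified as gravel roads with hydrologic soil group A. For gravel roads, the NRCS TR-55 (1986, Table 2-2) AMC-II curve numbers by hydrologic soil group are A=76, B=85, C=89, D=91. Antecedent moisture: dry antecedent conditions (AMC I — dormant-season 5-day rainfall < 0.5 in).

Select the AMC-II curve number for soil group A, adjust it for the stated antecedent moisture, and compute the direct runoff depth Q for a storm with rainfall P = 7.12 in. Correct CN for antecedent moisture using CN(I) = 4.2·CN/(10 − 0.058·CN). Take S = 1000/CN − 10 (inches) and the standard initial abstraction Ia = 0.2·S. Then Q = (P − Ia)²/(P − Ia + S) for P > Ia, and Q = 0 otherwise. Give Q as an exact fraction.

Q = 174359138/72608025 in ≈ 2.401 in

NRCS table: gravel roads, soil group A → CN(II) = 76
Dry (AMC I): CN(I) = 4.2·76/(10 − 0.058·76) = (1596/5)/(699/125) = 13300/233 ≈ 57.082
Max retention: S = 1000/(13300/233) − 10 = 1000/133 in (≈ 7.519 in)
Initial abstraction Ia = S/5 = (1000/133)/5 = 200/133 ≈ 1.504 in
Excess rainfall: 7.120 − 1.504 = 5.616 in; P > Ia so Q > 0
Runoff Q = (P−Ia)²/(P−Ia+S) = (5.616)²/(5.616+7.519) = 174359138/72608025 ≈ 2.401 in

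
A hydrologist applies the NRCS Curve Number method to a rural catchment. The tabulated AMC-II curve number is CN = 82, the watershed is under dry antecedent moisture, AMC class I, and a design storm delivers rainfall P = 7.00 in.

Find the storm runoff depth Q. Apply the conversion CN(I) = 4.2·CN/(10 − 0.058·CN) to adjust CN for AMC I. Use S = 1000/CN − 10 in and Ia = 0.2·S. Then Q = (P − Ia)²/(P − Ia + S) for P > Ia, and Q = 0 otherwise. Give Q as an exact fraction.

Q = 2920681/920983 in ≈ 3.171 in

CN(I) from CN(II)=82: (4.2·82)/(10 − 0.058·82) = 28700/437 ≈ 65.675
Max retention: S = 1000/(28700/437) − 10 = 1500/287 in (≈ 5.226 in)
Ia = 0.2·(1500/287) = 300/287 in ≈ 1.045 in
Since P=7.000 > Ia=1.045: effective rainfall P−Ia = 1709/287 in
Q = (1709/287)²/((1709/287) + 1500/287) = (2920681/82369)/(3209/287) = 2920681/920983 in ≈ 3.171 in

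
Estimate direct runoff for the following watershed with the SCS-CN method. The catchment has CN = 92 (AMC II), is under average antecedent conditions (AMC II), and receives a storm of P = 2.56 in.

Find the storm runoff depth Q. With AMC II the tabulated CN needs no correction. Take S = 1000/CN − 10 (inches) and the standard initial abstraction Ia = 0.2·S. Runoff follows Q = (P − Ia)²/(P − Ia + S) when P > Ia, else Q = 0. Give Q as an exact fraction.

AMC II — tabulated CN = 92 applies directly.
S = 1000/92 − 10 = 20/23 in ≈ 0.870 in
Ia = 0.2·(20/23) = 4/23 in ≈ 0.174 in
Excess rainfall: 2.560 − 0.174 = 2.386 in; P > Ia so Q > 0
Runoff Q = (P−Ia)²/(P−Ia+S) = (2.386)²/(2.386+0.870) = 117649/67275 ≈ 1.749 in

Q = 117649/67275 in ≈ 1.749 in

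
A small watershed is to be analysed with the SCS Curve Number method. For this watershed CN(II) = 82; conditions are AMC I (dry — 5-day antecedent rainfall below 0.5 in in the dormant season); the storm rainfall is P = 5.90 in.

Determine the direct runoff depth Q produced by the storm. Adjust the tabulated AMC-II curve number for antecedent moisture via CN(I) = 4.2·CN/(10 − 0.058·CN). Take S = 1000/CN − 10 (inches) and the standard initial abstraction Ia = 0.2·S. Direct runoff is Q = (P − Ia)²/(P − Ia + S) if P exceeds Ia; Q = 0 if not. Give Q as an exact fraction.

CN(I) from CN(II)=82: (4.2·82)/(10 − 0.058·82) = 28700/437 ≈ 65.675
Max retention: S = 1000/(28700/437) − 10 = 1500/287 in (≈ 5.226 in)
Ia = 0.2·(1500/287) = 300/287 in ≈ 1.045 in
P − Ia = 5.900 − 1.045 = 13933/2870 ≈ 4.855 in (> 0, runoff occurs)
Q: (13933/2870)² ÷ (28933/2870) = 194128489/83037710 in (≈ 2.338 in)

Q = 194128489/83037710 in ≈ 2.338 in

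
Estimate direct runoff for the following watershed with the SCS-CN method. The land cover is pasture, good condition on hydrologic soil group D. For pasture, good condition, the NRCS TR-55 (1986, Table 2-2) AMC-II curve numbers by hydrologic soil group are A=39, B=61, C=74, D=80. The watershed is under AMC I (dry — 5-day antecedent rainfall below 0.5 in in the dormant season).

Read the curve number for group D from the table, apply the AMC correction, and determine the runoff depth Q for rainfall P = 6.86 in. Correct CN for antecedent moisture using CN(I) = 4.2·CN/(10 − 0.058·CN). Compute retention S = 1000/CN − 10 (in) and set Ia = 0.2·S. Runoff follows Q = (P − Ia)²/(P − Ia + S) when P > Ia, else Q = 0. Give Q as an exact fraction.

Q = 35438209/12813150 in ≈ 2.766 in

NRCS table: pasture, good condition, soil group D → CN(II) = 80
Dry (AMC I): CN(I) = 4.2·80/(10 − 0.058·80) = 336/(134/25) = 4200/67 ≈ 62.687
Retention S: 1000/CN − 10 with CN=62.687 → S = 125/21 ≈ 5.952 in
Ia = 0.2S: 0.2·5.952 = 1.190 in (exactly 25/21)
P − Ia = 6.860 − 1.190 = 5953/1050 ≈ 5.670 in (> 0, runoff occurs)
Runoff Q = (P−Ia)²/(P−Ia+S) = (5.670)²/(5.670+5.952) = 35438209/12813150 ≈ 2.766 in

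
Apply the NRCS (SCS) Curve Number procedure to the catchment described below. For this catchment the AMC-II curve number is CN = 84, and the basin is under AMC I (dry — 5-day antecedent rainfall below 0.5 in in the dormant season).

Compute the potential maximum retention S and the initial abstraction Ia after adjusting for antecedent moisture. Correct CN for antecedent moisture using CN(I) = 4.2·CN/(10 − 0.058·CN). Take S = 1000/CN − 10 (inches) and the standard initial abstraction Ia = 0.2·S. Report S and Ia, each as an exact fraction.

S = 2000/441 in ≈ 4.535 in; Ia = 400/441 in ≈ 0.907 in

Adjust CN=84 to AMC I: 4.2·84/(10 − 0.058·84) → (1764/5) ÷ (641/125) = 44100/641 ≈ 68.799
S = 1000/(44100/641) − 10 = 2000/441 in ≈ 4.535 in
Ia = 0.2·(2000/441) = 400/441 in ≈ 0.907 in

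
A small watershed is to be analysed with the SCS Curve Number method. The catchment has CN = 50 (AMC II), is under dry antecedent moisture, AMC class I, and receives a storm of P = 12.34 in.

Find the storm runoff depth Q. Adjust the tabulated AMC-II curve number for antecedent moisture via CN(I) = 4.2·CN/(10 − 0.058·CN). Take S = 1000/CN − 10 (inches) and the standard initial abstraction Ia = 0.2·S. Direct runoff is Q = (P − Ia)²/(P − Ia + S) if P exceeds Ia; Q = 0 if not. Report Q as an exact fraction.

Q = 63313849/34604850 in ≈ 1.830 in

Dry (AMC I): CN(I) = 4.2·50/(10 − 0.058·50) = 210/(71/10) = 2100/71 ≈ 29.577
Retention S: 1000/CN − 10 with CN=29.577 → S = 500/21 ≈ 23.810 in
Ia = 0.2·(500/21) = 100/21 in ≈ 4.762 in
Excess rainfall: 12.340 − 4.762 = 7.578 in; P > Ia so Q > 0
Q = (7957/1050)²/((7957/1050) + 500/21) = (63313849/1102500)/(32957/1050) = 63313849/34604850 in ≈ 1.830 in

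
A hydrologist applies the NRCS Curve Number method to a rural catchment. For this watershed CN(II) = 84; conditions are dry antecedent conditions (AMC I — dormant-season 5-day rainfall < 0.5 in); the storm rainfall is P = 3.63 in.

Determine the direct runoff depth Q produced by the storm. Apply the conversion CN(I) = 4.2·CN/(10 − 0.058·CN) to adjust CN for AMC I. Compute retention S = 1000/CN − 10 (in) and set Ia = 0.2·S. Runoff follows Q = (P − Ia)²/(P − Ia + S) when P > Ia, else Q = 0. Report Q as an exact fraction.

Q = 14419926889/14115660300 in ≈ 1.022 in

Adjust CN=84 to AMC I: 4.2·84/(10 − 0.058·84) → (1764/5) ÷ (641/125) = 44100/641 ≈ 68.799
Retention S: 1000/CN − 10 with CN=68.799 → S = 2000/441 ≈ 4.535 in
Ia = 0.2·(2000/441) = 400/441 in ≈ 0.907 in
P − Ia = 3.630 − 0.907 = 120083/44100 ≈ 2.723 in (> 0, runoff occurs)
Q = (120083/44100)²/((120083/44100) + 2000/441) = (14419926889/1944810000)/(320083/44100) = 14419926889/14115660300 in ≈ 1.022 in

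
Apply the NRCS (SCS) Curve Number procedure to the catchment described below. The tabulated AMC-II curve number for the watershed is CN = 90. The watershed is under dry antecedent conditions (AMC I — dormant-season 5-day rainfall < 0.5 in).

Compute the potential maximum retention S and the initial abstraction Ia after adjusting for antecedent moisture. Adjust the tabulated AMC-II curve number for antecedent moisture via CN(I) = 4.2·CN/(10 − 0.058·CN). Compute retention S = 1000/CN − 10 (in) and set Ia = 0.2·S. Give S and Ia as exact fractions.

S = 500/189 in ≈ 2.646 in; Ia = 100/189 in ≈ 0.529 in

CN(I) from CN(II)=90: (4.2·90)/(10 − 0.058·90) = 18900/239 ≈ 79.079
Max retention: S = 1000/(18900/239) − 10 = 500/189 in (≈ 2.646 in)
Ia = 0.2S: 0.2·2.646 = 0.529 in (exactly 100/189)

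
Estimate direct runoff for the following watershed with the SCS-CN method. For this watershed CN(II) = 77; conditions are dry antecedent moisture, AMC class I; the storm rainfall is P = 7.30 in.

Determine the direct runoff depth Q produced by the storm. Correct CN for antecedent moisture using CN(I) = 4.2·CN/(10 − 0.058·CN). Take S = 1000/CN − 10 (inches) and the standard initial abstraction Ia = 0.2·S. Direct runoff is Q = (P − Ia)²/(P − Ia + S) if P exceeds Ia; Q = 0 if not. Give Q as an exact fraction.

Adjust CN=77 to AMC I: 4.2·77/(10 − 0.058·77) → (1617/5) ÷ (2767/500) = 161700/2767 ≈ 58.439
Max retention: S = 1000/(161700/2767) − 10 = 11500/1617 in (≈ 7.112 in)
Ia = 0.2·(11500/1617) = 2300/1617 in ≈ 1.422 in
Since P=7.300 > Ia=1.422: effective rainfall P−Ia = 95041/16170 in
Q = (95041/16170)²/((95041/16170) + 11500/1617) = (9032791681/261468900)/(210041/16170) = 9032791681/3396362970 in ≈ 2.660 in

Q = 9032791681/3396362970 in ≈ 2.660 in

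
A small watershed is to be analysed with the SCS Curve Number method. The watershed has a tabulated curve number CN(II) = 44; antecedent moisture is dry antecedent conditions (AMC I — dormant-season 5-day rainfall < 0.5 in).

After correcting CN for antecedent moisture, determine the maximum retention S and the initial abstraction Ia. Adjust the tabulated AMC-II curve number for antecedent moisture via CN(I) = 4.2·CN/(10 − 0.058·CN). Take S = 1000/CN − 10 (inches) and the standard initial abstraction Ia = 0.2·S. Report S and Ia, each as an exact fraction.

S = 1000/33 in ≈ 30.303 in; Ia = 200/33 in ≈ 6.061 in

CN(I) from CN(II)=44: (4.2·44)/(10 − 0.058·44) = 3300/133 ≈ 24.812
S = 1000/(3300/133) − 10 = 1000/33 in ≈ 30.303 in
Initial abstraction Ia = S/5 = (1000/33)/5 = 200/33 ≈ 6.061 in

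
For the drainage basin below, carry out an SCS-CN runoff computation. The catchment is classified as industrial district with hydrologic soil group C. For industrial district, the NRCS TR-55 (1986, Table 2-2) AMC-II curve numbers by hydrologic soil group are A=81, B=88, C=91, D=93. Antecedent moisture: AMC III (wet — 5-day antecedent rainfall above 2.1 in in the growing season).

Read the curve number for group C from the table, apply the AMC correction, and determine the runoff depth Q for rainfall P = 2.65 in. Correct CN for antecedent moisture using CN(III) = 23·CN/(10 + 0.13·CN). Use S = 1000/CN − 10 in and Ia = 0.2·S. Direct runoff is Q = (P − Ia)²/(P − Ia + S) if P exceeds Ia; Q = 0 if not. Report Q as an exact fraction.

Q = 11519514241/5246271940 in ≈ 2.196 in

NRCS table: industrial district, soil group C → CN(II) = 91
Adjust CN=91 to AMC III: 23·91/(10 + 0.13·91) → 2093 ÷ (2183/100) = 209300/2183 ≈ 95.877
S = 1000/(209300/2183) − 10 = 900/2093 in ≈ 0.430 in
Ia = 0.2S: 0.2·0.430 = 0.086 in (exactly 180/2093)
Excess rainfall: 2.650 − 0.086 = 2.564 in; P > Ia so Q > 0
Q = (107329/41860)²/((107329/41860) + 900/2093) = (11519514241/1752259600)/(125329/41860) = 11519514241/5246271940 in ≈ 2.196 in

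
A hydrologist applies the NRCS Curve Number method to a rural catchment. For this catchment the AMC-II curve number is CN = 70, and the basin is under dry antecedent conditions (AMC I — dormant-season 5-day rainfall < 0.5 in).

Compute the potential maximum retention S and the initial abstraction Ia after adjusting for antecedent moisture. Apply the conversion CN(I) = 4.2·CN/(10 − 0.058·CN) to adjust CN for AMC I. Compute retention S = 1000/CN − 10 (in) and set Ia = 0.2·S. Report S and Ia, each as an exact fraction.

Dry (AMC I): CN(I) = 4.2·70/(10 − 0.058·70) = 294/(297/50) = 4900/99 ≈ 49.495
Max retention: S = 1000/(4900/99) − 10 = 500/49 in (≈ 10.204 in)
Initial abstraction Ia = S/5 = (500/49)/5 = 100/49 ≈ 2.041 in

S = 500/49 in ≈ 10.204 in; Ia = 100/49 in ≈ 2.041 in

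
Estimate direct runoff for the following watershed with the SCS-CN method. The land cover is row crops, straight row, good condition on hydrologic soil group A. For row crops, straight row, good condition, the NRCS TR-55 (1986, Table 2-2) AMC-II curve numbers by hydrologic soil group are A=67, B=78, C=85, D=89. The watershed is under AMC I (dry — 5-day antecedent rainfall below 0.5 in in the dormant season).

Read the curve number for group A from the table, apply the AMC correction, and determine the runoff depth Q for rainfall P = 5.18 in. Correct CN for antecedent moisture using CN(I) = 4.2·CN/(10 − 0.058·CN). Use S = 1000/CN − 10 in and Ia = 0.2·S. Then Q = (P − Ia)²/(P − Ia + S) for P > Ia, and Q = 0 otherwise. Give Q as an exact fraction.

Q = 4418393841/8007494950 in ≈ 0.552 in

NRCS table: row crops, straight row, good condition, soil group A → CN(II) = 67
Dry (AMC I): CN(I) = 4.2·67/(10 − 0.058·67) = (1407/5)/(3057/500) = 46900/1019 ≈ 46.026
Retention S: 1000/CN − 10 with CN=46.026 → S = 5500/469 ≈ 11.727 in
Ia = 0.2S: 0.2·11.727 = 2.345 in (exactly 1100/469)
Excess rainfall: 5.180 − 2.345 = 2.835 in; P > Ia so Q > 0
Q = (66471/23450)²/((66471/23450) + 5500/469) = (4418393841/549902500)/(341471/23450) = 4418393841/8007494950 in ≈ 0.552 in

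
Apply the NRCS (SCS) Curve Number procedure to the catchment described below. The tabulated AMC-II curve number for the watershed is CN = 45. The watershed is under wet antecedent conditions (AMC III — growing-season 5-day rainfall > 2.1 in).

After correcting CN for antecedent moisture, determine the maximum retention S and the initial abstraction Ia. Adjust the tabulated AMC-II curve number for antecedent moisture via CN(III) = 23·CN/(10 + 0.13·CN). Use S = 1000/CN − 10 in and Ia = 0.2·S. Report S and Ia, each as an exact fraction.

S = 1100/207 in ≈ 5.314 in; Ia = 220/207 in ≈ 1.063 in

Adjust CN=45 to AMC III: 23·45/(10 + 0.13·45) → 1035 ÷ (317/20) = 20700/317 ≈ 65.300
S = 1000/(20700/317) − 10 = 1100/207 in ≈ 5.314 in
Ia = 0.2·(1100/207) = 220/207 in ≈ 1.063 in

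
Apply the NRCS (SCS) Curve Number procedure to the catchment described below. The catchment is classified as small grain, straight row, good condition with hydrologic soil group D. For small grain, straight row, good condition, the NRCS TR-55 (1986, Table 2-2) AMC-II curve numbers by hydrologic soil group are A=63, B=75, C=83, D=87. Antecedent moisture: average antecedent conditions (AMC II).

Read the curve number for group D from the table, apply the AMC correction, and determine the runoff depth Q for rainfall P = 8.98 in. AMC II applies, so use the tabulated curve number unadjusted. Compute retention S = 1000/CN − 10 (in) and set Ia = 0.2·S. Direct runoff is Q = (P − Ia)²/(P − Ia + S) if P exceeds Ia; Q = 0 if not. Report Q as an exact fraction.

Q = 1426044169/192544050 in ≈ 7.406 in

NRCS table: small grain, straight row, good condition, soil group D → CN(II) = 87
CN(II) = 87; AMC II needs no correction.
Max retention: S = 1000/87 − 10 = 130/87 in (≈ 1.494 in)
Ia = 0.2·(130/87) = 26/87 in ≈ 0.299 in
P − Ia = 8.980 − 0.299 = 37763/4350 ≈ 8.681 in (> 0, runoff occurs)
Q: (37763/4350)² ÷ (44263/4350) = 1426044169/192544050 in (≈ 7.406 in)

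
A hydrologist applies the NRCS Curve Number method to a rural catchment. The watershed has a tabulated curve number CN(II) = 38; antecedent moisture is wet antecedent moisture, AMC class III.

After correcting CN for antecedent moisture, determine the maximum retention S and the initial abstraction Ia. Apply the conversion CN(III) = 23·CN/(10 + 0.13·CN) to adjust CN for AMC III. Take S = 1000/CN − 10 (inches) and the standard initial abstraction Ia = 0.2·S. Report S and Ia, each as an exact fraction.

Adjust CN=38 to AMC III: 23·38/(10 + 0.13·38) → 874 ÷ (747/50) = 43700/747 ≈ 58.501
S = 1000/(43700/747) − 10 = 3100/437 in ≈ 7.094 in
Ia = 0.2S: 0.2·7.094 = 1.419 in (exactly 620/437)

S = 3100/437 in ≈ 7.094 in; Ia = 620/437 in ≈ 1.419 in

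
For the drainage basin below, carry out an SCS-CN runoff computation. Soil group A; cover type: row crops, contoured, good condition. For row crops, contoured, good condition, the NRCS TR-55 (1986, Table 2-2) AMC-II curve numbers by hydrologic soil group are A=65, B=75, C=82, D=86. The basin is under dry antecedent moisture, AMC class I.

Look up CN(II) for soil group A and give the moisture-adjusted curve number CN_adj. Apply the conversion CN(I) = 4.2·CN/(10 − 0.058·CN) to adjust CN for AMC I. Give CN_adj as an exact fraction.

NRCS table: row crops, contoured, good condition, soil group A → CN(II) = 65
Adjust CN=65 to AMC I: 4.2·65/(10 − 0.058·65) → 273 ÷ (623/100) = 3900/89 ≈ 43.820

CN_adj = 3900/89 ≈ 43.820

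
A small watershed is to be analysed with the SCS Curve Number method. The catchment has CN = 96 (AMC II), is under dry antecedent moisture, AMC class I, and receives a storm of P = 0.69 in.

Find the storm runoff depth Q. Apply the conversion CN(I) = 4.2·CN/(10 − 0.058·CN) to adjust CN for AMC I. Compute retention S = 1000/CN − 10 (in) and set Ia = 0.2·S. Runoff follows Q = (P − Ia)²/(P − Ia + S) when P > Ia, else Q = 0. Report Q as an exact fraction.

Q = 9591409/58886100 in ≈ 0.163 in

CN(I) from CN(II)=96: (4.2·96)/(10 − 0.058·96) = 25200/277 ≈ 90.975
Retention S: 1000/CN − 10 with CN=90.975 → S = 125/126 ≈ 0.992 in
Ia = 0.2S: 0.2·0.992 = 0.198 in (exactly 25/126)
Excess rainfall: 0.690 − 0.198 = 0.492 in; P > Ia so Q > 0
Runoff Q = (P−Ia)²/(P−Ia+S) = (0.492)²/(0.492+0.992) = 9591409/58886100 ≈ 0.163 in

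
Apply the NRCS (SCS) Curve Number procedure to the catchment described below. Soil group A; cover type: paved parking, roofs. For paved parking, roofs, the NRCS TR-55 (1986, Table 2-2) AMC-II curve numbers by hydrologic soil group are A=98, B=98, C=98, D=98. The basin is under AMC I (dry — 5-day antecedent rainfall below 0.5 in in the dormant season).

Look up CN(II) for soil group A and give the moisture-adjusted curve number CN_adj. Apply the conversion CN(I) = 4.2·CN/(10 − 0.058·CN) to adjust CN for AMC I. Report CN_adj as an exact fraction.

NRCS table: paved parking, roofs, soil group A → CN(II) = 98
Adjust CN=98 to AMC I: 4.2·98/(10 − 0.058·98) → (2058/5) ÷ (1079/250) = 102900/1079 ≈ 95.366

CN_adj = 102900/1079 ≈ 95.366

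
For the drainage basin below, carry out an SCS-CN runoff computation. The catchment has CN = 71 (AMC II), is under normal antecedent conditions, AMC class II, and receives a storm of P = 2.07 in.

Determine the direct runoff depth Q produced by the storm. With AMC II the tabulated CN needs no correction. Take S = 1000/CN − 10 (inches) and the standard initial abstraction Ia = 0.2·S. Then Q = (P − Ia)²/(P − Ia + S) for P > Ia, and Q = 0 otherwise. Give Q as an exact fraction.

Q = 79156609/269068700 in ≈ 0.294 in

AMC II — tabulated CN = 71 applies directly.
Max retention: S = 1000/71 − 10 = 290/71 in (≈ 4.085 in)
Ia = 0.2S: 0.2·4.085 = 0.817 in (exactly 58/71)
Since P=2.070 > Ia=0.817: effective rainfall P−Ia = 8897/7100 in
Q: (8897/7100)² ÷ (37897/7100) = 79156609/269068700 in (≈ 0.294 in)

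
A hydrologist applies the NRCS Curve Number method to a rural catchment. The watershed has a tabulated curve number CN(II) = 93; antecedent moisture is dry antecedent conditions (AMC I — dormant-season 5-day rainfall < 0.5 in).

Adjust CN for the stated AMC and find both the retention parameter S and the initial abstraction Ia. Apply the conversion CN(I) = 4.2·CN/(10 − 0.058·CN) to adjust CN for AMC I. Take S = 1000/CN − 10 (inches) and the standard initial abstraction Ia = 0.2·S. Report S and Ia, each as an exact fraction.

S = 500/279 in ≈ 1.792 in; Ia = 100/279 in ≈ 0.358 in

Dry (AMC I): CN(I) = 4.2·93/(10 − 0.058·93) = (1953/5)/(2303/500) = 27900/329 ≈ 84.802
S = 1000/(27900/329) − 10 = 500/279 in ≈ 1.792 in
Ia = 0.2S: 0.2·1.792 = 0.358 in (exactly 100/279)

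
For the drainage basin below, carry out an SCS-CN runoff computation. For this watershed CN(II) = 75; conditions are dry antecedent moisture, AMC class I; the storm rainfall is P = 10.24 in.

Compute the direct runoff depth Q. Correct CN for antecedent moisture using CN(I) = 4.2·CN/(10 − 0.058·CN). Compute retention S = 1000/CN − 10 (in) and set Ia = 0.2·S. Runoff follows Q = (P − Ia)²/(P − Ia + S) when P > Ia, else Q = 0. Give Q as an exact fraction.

CN(I) from CN(II)=75: (4.2·75)/(10 − 0.058·75) = 6300/113 ≈ 55.752
S = 1000/(6300/113) − 10 = 500/63 in ≈ 7.937 in
Ia = 0.2S: 0.2·7.937 = 1.587 in (exactly 100/63)
Since P=10.240 > Ia=1.587: effective rainfall P−Ia = 13628/1575 in
Q: (13628/1575)² ÷ (26128/1575) = 11607649/2571975 in (≈ 4.513 in)

Q = 11607649/2571975 in ≈ 4.513 in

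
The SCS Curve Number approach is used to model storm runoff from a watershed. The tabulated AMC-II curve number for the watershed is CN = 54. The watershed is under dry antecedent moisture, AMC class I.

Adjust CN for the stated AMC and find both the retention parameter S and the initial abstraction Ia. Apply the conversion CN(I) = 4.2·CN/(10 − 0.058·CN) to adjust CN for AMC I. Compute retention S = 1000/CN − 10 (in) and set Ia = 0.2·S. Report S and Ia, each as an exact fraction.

CN(I) from CN(II)=54: (4.2·54)/(10 − 0.058·54) = 56700/1717 ≈ 33.023
Retention S: 1000/CN − 10 with CN=33.023 → S = 11500/567 ≈ 20.282 in
Ia = 0.2S: 0.2·20.282 = 4.056 in (exactly 2300/567)

S = 11500/567 in ≈ 20.282 in; Ia = 2300/567 in ≈ 4.056 in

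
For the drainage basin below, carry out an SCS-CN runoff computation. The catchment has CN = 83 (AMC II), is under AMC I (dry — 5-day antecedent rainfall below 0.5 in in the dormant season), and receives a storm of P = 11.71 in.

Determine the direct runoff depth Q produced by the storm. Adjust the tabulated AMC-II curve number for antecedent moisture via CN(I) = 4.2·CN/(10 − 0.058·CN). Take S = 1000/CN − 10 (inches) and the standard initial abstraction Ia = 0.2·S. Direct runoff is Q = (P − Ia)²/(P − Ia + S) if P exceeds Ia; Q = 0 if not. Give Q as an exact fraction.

Adjust CN=83 to AMC I: 4.2·83/(10 − 0.058·83) → (1743/5) ÷ (2593/500) = 174300/2593 ≈ 67.219
S = 1000/(174300/2593) − 10 = 8500/1743 in ≈ 4.877 in
Ia = 0.2·(8500/1743) = 1700/1743 in ≈ 0.975 in
P − Ia = 11.710 − 0.975 = 1871053/174300 ≈ 10.735 in (> 0, runoff occurs)
Q = (1871053/174300)²/((1871053/174300) + 8500/1743) = (3500839328809/30380490000)/(2721053/174300) = 3500839328809/474279537900 in ≈ 7.381 in

Q = 3500839328809/474279537900 in ≈ 7.381 in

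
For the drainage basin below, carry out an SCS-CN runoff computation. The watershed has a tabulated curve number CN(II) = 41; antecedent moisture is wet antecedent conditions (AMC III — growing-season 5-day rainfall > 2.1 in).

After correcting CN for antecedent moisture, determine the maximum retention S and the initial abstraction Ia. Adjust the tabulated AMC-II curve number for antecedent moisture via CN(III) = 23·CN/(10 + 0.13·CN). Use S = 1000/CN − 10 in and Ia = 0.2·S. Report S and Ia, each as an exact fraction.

Wet (AMC III): CN(III) = 23·41/(10 + 0.13·41) = 943/(1533/100) = 94300/1533 ≈ 61.513
Max retention: S = 1000/(94300/1533) − 10 = 5900/943 in (≈ 6.257 in)
Initial abstraction Ia = S/5 = (5900/943)/5 = 1180/943 ≈ 1.251 in

S = 5900/943 in ≈ 6.257 in; Ia = 1180/943 in ≈ 1.251 in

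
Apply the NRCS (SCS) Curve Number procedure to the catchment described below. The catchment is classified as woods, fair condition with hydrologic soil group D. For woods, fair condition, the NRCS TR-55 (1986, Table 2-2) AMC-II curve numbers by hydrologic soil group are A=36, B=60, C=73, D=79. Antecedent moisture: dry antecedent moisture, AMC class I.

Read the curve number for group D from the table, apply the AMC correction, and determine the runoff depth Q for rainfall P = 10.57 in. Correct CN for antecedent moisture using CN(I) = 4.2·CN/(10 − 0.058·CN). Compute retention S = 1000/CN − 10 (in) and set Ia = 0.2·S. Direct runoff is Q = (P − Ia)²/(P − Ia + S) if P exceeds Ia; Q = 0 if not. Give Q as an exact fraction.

NRCS table: woods, fair condition, soil group D → CN(II) = 79
Adjust CN=79 to AMC I: 4.2·79/(10 − 0.058·79) → (1659/5) ÷ (2709/500) = 7900/129 ≈ 61.240
S = 1000/(7900/129) − 10 = 500/79 in ≈ 6.329 in
Ia = 0.2S: 0.2·6.329 = 1.266 in (exactly 100/79)
P − Ia = 10.570 − 1.266 = 73503/7900 ≈ 9.304 in (> 0, runoff occurs)
Runoff Q = (P−Ia)²/(P−Ia+S) = (9.304)²/(9.304+6.329) = 5402691009/975673700 ≈ 5.537 in

Q = 5402691009/975673700 in ≈ 5.537 in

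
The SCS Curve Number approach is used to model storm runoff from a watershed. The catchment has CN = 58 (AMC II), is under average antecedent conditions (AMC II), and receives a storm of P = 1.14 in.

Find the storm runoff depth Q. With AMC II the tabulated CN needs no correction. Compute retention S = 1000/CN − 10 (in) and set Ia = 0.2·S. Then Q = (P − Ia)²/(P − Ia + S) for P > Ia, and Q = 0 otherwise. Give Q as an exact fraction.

Q = 0 in ≈ 0.000 in

Average conditions: CN = 58 (no AMC adjustment).
Retention S: 1000/CN − 10 with CN=58.000 → S = 210/29 ≈ 7.241 in
Ia = 0.2·(210/29) = 42/29 in ≈ 1.448 in
P = 1.140 ≤ Ia = 1.448 in: entire storm abstracted, Q = 0.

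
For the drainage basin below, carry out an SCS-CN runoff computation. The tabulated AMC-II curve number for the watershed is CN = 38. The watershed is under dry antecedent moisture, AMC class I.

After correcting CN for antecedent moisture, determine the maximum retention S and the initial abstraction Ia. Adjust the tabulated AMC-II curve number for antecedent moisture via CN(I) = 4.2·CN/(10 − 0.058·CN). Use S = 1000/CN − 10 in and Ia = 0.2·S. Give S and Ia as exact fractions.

Dry (AMC I): CN(I) = 4.2·38/(10 − 0.058·38) = (798/5)/(1949/250) = 39900/1949 ≈ 20.472
Retention S: 1000/CN − 10 with CN=20.472 → S = 15500/399 ≈ 38.847 in
Initial abstraction Ia = S/5 = (15500/399)/5 = 3100/399 ≈ 7.769 in

S = 15500/399 in ≈ 38.847 in; Ia = 3100/399 in ≈ 7.769 in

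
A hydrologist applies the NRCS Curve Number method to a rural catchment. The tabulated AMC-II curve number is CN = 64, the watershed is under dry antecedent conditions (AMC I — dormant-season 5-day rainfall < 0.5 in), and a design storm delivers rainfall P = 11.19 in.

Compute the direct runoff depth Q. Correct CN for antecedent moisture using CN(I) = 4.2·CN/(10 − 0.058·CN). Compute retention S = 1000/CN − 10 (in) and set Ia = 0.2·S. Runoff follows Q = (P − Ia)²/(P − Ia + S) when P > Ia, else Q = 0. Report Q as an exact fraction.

Q = 2958147/894425 in ≈ 3.307 in

Adjust CN=64 to AMC I: 4.2·64/(10 − 0.058·64) → (1344/5) ÷ (786/125) = 5600/131 ≈ 42.748
Retention S: 1000/CN − 10 with CN=42.748 → S = 375/28 ≈ 13.393 in
Ia = 0.2·(375/28) = 75/28 in ≈ 2.679 in
Excess rainfall: 11.190 − 2.679 = 8.511 in; P > Ia so Q > 0
Q = (2979/350)²/((2979/350) + 375/28) = (8874441/122500)/(15333/700) = 2958147/894425 in ≈ 3.307 in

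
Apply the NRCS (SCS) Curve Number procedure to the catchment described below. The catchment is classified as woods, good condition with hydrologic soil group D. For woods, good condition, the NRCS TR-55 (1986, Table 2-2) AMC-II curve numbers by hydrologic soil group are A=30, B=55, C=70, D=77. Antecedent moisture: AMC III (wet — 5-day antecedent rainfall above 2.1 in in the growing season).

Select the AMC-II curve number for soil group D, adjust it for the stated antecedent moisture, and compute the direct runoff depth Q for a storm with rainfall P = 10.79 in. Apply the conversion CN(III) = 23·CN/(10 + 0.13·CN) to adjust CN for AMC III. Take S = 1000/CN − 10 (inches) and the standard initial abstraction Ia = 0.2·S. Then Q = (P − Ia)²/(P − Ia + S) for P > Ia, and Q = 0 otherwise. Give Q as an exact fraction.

Q = 6574452889/701339100 in ≈ 9.374 in

NRCS table: woods, good condition, soil group D → CN(II) = 77
CN(III) from CN(II)=77: (23·77)/(10 + 0.13·77) = 7700/87 ≈ 88.506
S = 1000/(7700/87) − 10 = 100/77 in ≈ 1.299 in
Ia = 0.2·(100/77) = 20/77 in ≈ 0.260 in
Since P=10.790 > Ia=0.260: effective rainfall P−Ia = 81083/7700 in
Q = (81083/7700)²/((81083/7700) + 100/77) = (6574452889/59290000)/(91083/7700) = 6574452889/701339100 in ≈ 9.374 in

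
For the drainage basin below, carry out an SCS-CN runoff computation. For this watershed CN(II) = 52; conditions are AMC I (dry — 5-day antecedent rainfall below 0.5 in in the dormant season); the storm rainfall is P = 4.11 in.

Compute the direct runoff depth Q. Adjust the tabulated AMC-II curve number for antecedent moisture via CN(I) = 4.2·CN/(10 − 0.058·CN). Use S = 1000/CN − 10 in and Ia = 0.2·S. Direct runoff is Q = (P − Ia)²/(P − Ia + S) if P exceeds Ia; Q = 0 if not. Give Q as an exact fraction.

Q = 0 in ≈ 0.000 in

Adjust CN=52 to AMC I: 4.2·52/(10 − 0.058·52) → (1092/5) ÷ (873/125) = 9100/291 ≈ 31.271
Max retention: S = 1000/(9100/291) − 10 = 2000/91 in (≈ 21.978 in)
Ia = 0.2S: 0.2·21.978 = 4.396 in (exactly 400/91)
P = 4.110 ≤ Ia = 4.396 in: entire storm abstracted, Q = 0.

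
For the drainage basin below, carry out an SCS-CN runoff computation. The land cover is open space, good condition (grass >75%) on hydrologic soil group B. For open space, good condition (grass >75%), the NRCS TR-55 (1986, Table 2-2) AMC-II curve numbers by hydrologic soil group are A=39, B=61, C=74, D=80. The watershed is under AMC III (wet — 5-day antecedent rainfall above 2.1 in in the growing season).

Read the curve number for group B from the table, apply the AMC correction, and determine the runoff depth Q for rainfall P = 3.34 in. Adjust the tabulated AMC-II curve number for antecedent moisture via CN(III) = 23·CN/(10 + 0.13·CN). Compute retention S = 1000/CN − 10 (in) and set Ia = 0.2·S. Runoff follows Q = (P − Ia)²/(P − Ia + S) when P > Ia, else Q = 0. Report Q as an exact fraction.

Q = 38142480601/27379615150 in ≈ 1.393 in

NRCS table: open space, good condition (grass >75%), soil group B → CN(II) = 61
CN(III) from CN(II)=61: (23·61)/(10 + 0.13·61) = 140300/1793 ≈ 78.249
S = 1000/(140300/1793) − 10 = 3900/1403 in ≈ 2.780 in
Ia = 0.2S: 0.2·2.780 = 0.556 in (exactly 780/1403)
Excess rainfall: 3.340 − 0.556 = 2.784 in; P > Ia so Q > 0
Runoff Q = (P−Ia)²/(P−Ia+S) = (2.784)²/(2.784+2.780) = 38142480601/27379615150 ≈ 1.393 in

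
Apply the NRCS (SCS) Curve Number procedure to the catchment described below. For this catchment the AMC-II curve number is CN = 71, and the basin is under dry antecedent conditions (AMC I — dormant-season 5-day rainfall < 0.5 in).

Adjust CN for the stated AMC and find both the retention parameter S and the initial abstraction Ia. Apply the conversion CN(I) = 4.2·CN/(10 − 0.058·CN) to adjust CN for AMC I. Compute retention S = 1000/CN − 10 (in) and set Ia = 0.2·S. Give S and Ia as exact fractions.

S = 14500/1491 in ≈ 9.725 in; Ia = 2900/1491 in ≈ 1.945 in

Dry (AMC I): CN(I) = 4.2·71/(10 − 0.058·71) = (1491/5)/(2941/500) = 149100/2941 ≈ 50.697
S = 1000/(149100/2941) − 10 = 14500/1491 in ≈ 9.725 in
Ia = 0.2S: 0.2·9.725 = 1.945 in (exactly 2900/1491)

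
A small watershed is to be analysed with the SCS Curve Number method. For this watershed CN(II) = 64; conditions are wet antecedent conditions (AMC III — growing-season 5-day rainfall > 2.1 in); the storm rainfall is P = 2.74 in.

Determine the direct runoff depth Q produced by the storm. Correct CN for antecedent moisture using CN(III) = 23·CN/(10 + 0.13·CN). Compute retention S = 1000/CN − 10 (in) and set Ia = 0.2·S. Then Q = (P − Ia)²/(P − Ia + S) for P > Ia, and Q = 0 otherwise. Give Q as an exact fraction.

Q = 26801329/24844600 in ≈ 1.079 in

CN(III) from CN(II)=64: (23·64)/(10 + 0.13·64) = 18400/229 ≈ 80.349
S = 1000/(18400/229) − 10 = 225/92 in ≈ 2.446 in
Ia = 0.2·(225/92) = 45/92 in ≈ 0.489 in
P − Ia = 2.740 − 0.489 = 5177/2300 ≈ 2.251 in (> 0, runoff occurs)
Q = (5177/2300)²/((5177/2300) + 225/92) = (26801329/5290000)/(5401/1150) = 26801329/24844600 in ≈ 1.079 in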